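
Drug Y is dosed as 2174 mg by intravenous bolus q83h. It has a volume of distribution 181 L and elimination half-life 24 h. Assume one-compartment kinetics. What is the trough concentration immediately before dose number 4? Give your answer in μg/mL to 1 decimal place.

1.2 μg/mL

f = (1/2)^(τ/t½) = (1/2)^(83/24) ≈ 0.0910.
C₀ = D/Vd = 2174/181 ≈ 12.011 μg/mL.
Before the 4th dose, 3 doses have been given. Superposition: Cmin = C₀·(f + f² + … + f^3).
≈ 12.011 × (0.0910 + 0.0083 + 0.0008) ≈ 12.011 × 0.1001 ≈ 1.202 μg/mL.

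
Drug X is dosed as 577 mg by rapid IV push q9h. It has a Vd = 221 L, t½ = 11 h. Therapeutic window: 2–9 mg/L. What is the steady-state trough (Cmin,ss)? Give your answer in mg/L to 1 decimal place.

Over one 9-h interval, 9/11 ≈ 0.81818 half-lives elapse, leaving f ≈ 0.5672 of each dose.
At steady state, accumulation factor R = 1/(1 − e^(−kτ)) ≈ 2.3105.
Each bolus raises the concentration by D/Vd = 577/221 ≈ 2.611 mg/L.
Steady-state peak Cmax,ss = C₀·R ≈ 2.611 × 2.3105 ≈ 6.033 mg/L.
Steady-state trough Cmin,ss = Cmax,ss·f ≈ 6.033 × 0.5672 ≈ 3.422 mg/L.
Trough 3.4 mg/L vs MEC 2 mg/L: adequate.

3.4 mg/L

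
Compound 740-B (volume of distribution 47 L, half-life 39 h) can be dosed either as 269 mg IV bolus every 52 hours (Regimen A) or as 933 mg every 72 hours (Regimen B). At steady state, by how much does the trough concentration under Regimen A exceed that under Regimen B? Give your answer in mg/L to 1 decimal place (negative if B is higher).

Regimen A: f = (1/2)^(52/39) ≈ 0.3969; Cmin,ss = (269/47)·f/(1−f) ≈ 3.767 mg/L.
Regimen B: f = (1/2)^(72/39) ≈ 0.2781; Cmin,ss = (933/47)·f/(1−f) ≈ 7.647 mg/L.
Difference ≈ 3.767 − 7.647 ≈ -3.880 mg/L.

-3.9 mg/L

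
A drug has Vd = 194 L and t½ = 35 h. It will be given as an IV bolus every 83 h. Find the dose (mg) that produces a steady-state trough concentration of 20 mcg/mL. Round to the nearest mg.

τ/t½ = 83/35 ≈ 2.3714, so f = (1/2)^(83/35) ≈ 0.193254.
Cmin,ss = (D/Vd)·f/(1−f), so D = Cmin,ss·Vd·(1−f)/f.
D = 20 × 194 × (1−f)/f ≈ 20 × 194 × 4.17454 ≈ 16197.22 mg.

16197 mg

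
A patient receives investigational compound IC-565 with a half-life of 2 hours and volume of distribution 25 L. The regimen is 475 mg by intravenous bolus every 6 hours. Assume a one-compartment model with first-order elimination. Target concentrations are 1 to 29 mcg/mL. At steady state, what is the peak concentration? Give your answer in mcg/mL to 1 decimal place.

τ = 6 h = 3 half-lives, so f = (1/2)^3 = 0.125.
At steady state, R = 1/(1 − 0.125) = 8/7.
Single-dose peak C₀ = D/Vd = 475/25 = 19 mcg/mL.
Steady-state peak Cmax,ss = C₀·R = 19 × 8/7 ≈ 21.714 mcg/mL.
Peak 21.7 mcg/mL vs MTC 29 mcg/mL: below toxic threshold.

21.7 mcg/mL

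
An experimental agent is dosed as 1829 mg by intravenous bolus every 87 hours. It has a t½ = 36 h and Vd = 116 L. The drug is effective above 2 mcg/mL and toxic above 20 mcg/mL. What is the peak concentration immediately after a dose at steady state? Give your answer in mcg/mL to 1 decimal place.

Over one 87-h interval, 87/36 ≈ 2.4167 half-lives elapse, leaving f ≈ 0.1873 of each dose.
Accumulation ratio R = 1/(1 − f) ≈ 1/0.8127 ≈ 1.2305.
Each bolus raises the concentration by D/Vd = 1829/116 ≈ 15.767 mcg/mL.
Steady-state peak Cmax,ss = C₀·R ≈ 15.767 × 1.2305 ≈ 19.401 mcg/mL.
Peak 19.4 mcg/mL vs MTC 20 mcg/mL: below toxic threshold.

19.4 mcg/mL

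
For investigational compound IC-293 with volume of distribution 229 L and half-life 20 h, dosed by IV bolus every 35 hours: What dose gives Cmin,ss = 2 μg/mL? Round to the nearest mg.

1083 mg

τ/t½ = 35/20 ≈ 1.75, so f = (1/2)^(35/20) ≈ 0.297302.
Cmin,ss = (D/Vd)·f/(1−f), so D = Cmin,ss·Vd·(1−f)/f.
D = 2 × 229 × (1−f)/f ≈ 2 × 229 × 2.36358 ≈ 1082.52 mg.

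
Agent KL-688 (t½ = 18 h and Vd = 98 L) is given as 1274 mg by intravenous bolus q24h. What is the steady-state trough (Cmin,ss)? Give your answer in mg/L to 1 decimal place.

8.6 mg/L

Over one 24-h interval, 24/18 ≈ 1.3333 half-lives elapse, leaving f ≈ 0.3969 of each dose.
At steady state, accumulation factor R = 1/(1 − e^(−kτ)) ≈ 1.6581.
Each bolus raises the concentration by D/Vd = 1274/98 ≈ 13.000 mg/L.
Cmax,ss = C₀/(1 − f) ≈ 13.000/0.6031 ≈ 21.555 mg/L.
Steady-state trough Cmin,ss = Cmax,ss·f ≈ 21.555 × 0.3969 ≈ 8.555 mg/L.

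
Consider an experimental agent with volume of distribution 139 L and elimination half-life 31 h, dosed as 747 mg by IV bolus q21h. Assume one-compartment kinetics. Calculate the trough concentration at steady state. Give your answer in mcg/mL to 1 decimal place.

Over one 21-h interval, 21/31 ≈ 0.67742 half-lives elapse, leaving f ≈ 0.6253 of each dose.
Accumulation ratio R = 1/(1 − f) ≈ 1/0.3747 ≈ 2.6688.
Single-dose peak C₀ = D/Vd = 747/139 ≈ 5.374 mcg/mL.
Cmax,ss = C₀/(1 − f) ≈ 5.374/0.3747 ≈ 14.342 mcg/mL.
Steady-state trough Cmin,ss = Cmax,ss·f ≈ 14.342 × 0.6253 ≈ 8.968 mcg/mL.

9.0 mcg/mL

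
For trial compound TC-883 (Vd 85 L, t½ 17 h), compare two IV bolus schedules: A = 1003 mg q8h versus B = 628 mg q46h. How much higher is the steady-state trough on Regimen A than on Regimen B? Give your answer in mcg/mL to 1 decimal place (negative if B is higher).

29.3 mcg/mL

Regimen A: f = (1/2)^(8/17) ≈ 0.7217; Cmin,ss = (1003/85)·f/(1−f) ≈ 30.600 mcg/mL.
Regimen B: f = (1/2)^(46/17) ≈ 0.1533; Cmin,ss = (628/85)·f/(1−f) ≈ 1.338 mcg/mL.
Difference ≈ 30.600 − 1.338 ≈ 29.262 mcg/mL.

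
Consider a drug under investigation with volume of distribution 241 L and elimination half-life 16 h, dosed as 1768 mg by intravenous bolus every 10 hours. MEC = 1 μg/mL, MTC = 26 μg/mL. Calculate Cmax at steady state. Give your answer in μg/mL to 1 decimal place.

τ/t½ = 10/16 ≈ 0.625, so fraction remaining f = (1/2)^(10/16) ≈ 0.6484.
Accumulation ratio R = 1/(1 − f) ≈ 1/0.3516 ≈ 2.8441.
Each bolus raises the concentration by D/Vd = 1768/241 ≈ 7.336 μg/mL.
Steady-state peak Cmax,ss = C₀·R ≈ 7.336 × 2.8441 ≈ 20.864 μg/mL.
Peak 20.9 μg/mL vs MTC 26 μg/mL: below toxic threshold.

20.9 μg/mL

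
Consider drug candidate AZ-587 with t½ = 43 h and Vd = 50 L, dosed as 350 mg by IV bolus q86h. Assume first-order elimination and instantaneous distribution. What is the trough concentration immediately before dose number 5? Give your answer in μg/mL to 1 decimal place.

f = (1/2)^(τ/t½) = (1/2)^(86/43) ≈ 0.2500.
C₀ = D/Vd = 350/50 ≈ 7.000 μg/mL.
Before the 5th dose, 4 doses have been given. Superposition: Cmin = C₀·(f + f² + … + f^4).
≈ 7.000 × (0.2500 + 0.0625 + 0.0156 + 0.0039) ≈ 7.000 × 0.3320 ≈ 2.324 μg/mL.

2.3 μg/mL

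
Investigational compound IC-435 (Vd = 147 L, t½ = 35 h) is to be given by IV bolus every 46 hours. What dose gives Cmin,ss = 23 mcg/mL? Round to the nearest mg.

τ/t½ = 46/35 ≈ 1.3143, so f = (1/2)^(46/35) ≈ 0.402125.
Cmin,ss = (D/Vd)·f/(1−f), so D = Cmin,ss·Vd·(1−f)/f.
D = 23 × 147 × (1−f)/f ≈ 23 × 147 × 1.48679 ≈ 5026.84 mg.

5027 mg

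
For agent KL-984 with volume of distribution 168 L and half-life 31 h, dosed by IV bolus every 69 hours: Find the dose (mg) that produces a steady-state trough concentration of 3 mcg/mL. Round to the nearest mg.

1854 mg

τ/t½ = 69/31 ≈ 2.2258, so f = (1/2)^(69/31) ≈ 0.213779.
Cmin,ss = (D/Vd)·f/(1−f), so D = Cmin,ss·Vd·(1−f)/f.
D = 3 × 168 × (1−f)/f ≈ 3 × 168 × 3.67773 ≈ 1853.58 mg.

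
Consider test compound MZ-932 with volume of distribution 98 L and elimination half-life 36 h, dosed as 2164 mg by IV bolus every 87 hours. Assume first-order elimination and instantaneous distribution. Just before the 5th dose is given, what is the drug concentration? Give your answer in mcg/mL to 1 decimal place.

f = (1/2)^(τ/t½) = (1/2)^(87/36) ≈ 0.1873.
C₀ = D/Vd = 2164/98 ≈ 22.082 mcg/mL.
Before the 5th dose, 4 doses have been given. Superposition: Cmin = C₀·(f + f² + … + f^4).
≈ 22.082 × (0.1873 + 0.0351 + 0.0066 + 0.0012) ≈ 22.082 × 0.2302 ≈ 5.083 mcg/mL.

5.1 mcg/mL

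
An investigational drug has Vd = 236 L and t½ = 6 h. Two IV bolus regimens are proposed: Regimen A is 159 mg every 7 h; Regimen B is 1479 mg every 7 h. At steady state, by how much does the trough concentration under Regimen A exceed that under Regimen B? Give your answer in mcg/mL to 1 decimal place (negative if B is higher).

-4.5 mcg/mL

Regimen A: f = (1/2)^(7/6) ≈ 0.4454; Cmin,ss = (159/236)·f/(1−f) ≈ 0.541 mcg/mL.
Regimen B: f = (1/2)^(7/6) ≈ 0.4454; Cmin,ss = (1479/236)·f/(1−f) ≈ 5.033 mcg/mL.
Difference ≈ 0.541 − 5.033 ≈ -4.492 mcg/mL.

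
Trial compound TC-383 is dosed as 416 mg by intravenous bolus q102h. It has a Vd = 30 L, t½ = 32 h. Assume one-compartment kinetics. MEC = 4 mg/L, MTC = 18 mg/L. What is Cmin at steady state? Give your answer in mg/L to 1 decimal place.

1.7 mg/L

τ/t½ = 102/32 ≈ 3.1875, so fraction remaining f = (1/2)^(102/32) ≈ 0.1098.
Single-dose peak C₀ = D/Vd = 416/30 ≈ 13.867 mg/L.
Steady-state trough Cmin,ss = C₀·f/(1−f) ≈ 13.867 × 0.1098/0.8902 ≈ 1.710 mg/L.
Trough 1.7 mg/L vs MEC 4 mg/L: subtherapeutic.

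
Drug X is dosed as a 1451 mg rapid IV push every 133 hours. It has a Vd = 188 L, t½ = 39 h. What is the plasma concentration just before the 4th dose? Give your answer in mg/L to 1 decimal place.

f = (1/2)^(τ/t½) = (1/2)^(133/39) ≈ 0.0941.
C₀ = D/Vd = 1451/188 ≈ 7.718 mg/L.
Before the 4th dose, 3 doses have been given. Superposition: Cmin = C₀·(f + f² + … + f^3).
≈ 7.718 × (0.0941 + 0.0089 + 0.0008) ≈ 7.718 × 0.1038 ≈ 0.801 mg/L.

0.8 mg/L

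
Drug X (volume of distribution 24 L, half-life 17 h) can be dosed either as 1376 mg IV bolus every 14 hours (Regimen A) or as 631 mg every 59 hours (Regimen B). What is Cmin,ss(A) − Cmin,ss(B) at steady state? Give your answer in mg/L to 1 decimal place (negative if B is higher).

Regimen A: f = (1/2)^(14/17) ≈ 0.5651; Cmin,ss = (1376/24)·f/(1−f) ≈ 74.498 mg/L.
Regimen B: f = (1/2)^(59/17) ≈ 0.0902; Cmin,ss = (631/24)·f/(1−f) ≈ 2.607 mg/L.
Difference ≈ 74.498 − 2.607 ≈ 71.891 mg/L.

71.9 mg/L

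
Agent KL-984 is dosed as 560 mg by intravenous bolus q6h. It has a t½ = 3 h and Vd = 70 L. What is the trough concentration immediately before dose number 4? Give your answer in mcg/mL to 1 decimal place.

2.6 mcg/mL

f = (1/2)^(τ/t½) = (1/2)^(6/3) ≈ 0.2500.
C₀ = D/Vd = 560/70 ≈ 8.000 mcg/mL.
Before the 4th dose, 3 doses have been given. Superposition: Cmin = C₀·(f + f² + … + f^3).
≈ 8.000 × (0.2500 + 0.0625 + 0.0156) ≈ 8.000 × 0.3281 ≈ 2.625 mcg/mL.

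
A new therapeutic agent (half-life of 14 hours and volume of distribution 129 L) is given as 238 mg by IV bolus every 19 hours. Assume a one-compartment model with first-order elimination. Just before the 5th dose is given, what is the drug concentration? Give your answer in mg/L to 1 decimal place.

f = (1/2)^(τ/t½) = (1/2)^(19/14) ≈ 0.3904.
C₀ = D/Vd = 238/129 ≈ 1.845 mg/L.
Before the 5th dose, 4 doses have been given. Superposition: Cmin = C₀·(f + f² + … + f^4).
≈ 1.845 × (0.3904 + 0.1524 + 0.0595 + 0.0232) ≈ 1.845 × 0.6255 ≈ 1.154 mg/L.

1.2 mg/L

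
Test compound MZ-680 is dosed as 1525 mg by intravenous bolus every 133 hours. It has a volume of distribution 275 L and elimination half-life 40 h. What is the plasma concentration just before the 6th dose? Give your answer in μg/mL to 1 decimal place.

f = (1/2)^(τ/t½) = (1/2)^(133/40) ≈ 0.0998.
C₀ = D/Vd = 1525/275 ≈ 5.545 μg/mL.
Before the 6th dose, 5 doses have been given. Superposition: Cmin = C₀·(f + f² + … + f^5).
≈ 5.545 × (0.0998 + 0.0100 + 0.0010 + 0.0001 + 0.0000) ≈ 5.545 × 0.1109 ≈ 0.615 μg/mL.

0.6 μg/mL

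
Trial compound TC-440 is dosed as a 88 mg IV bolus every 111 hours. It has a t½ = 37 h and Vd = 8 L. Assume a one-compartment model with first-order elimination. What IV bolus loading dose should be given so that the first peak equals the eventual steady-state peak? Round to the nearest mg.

f = (1/2)^(111/37) ≈ 0.125000; accumulation ratio R = 1/(1−f) ≈ 1.14286.
Loading dose to hit Cmax,ss on first dose: D_load = D_maint·R ≈ 88 × 1.14286 ≈ 100.57 mg.

101 mg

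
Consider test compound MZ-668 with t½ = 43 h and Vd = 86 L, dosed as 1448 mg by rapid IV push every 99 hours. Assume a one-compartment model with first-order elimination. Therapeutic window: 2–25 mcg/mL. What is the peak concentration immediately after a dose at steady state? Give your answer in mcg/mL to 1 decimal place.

k = ln2/t½ = ln2/43 ≈ 0.016120 h⁻¹; fraction remaining f = e^(−kτ) = e^(−0.016120×99) ≈ 0.2027.
At steady state, accumulation factor R = 1/(1 − e^(−kτ)) ≈ 1.2542.
Each bolus raises the concentration by D/Vd = 1448/86 ≈ 16.837 mcg/mL.
Steady-state peak Cmax,ss = C₀·R ≈ 16.837 × 1.2542 ≈ 21.117 mcg/mL.
Peak 21.1 mcg/mL vs MTC 25 mcg/mL: below toxic threshold.

21.1 mcg/mL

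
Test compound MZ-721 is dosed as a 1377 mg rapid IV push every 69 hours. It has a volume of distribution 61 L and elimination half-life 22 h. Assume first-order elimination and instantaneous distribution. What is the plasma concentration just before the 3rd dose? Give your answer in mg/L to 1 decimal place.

2.9 mg/L

f = (1/2)^(τ/t½) = (1/2)^(69/22) ≈ 0.1137.
C₀ = D/Vd = 1377/61 ≈ 22.574 mg/L.
Before the 3rd dose, 2 doses have been given. Superposition: Cmin = C₀·(f + f²).
≈ 22.574 × (0.1137 + 0.0129) ≈ 22.574 × 0.1266 ≈ 2.858 mg/L.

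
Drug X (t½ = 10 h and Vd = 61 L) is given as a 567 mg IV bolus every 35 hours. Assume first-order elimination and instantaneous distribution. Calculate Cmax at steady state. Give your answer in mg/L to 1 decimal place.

k = ln2/t½ = ln2/10 ≈ 0.069315 h⁻¹; fraction remaining f = e^(−kτ) = e^(−0.069315×35) ≈ 0.0884.
Accumulation ratio R = 1/(1 − f) ≈ 1/0.9116 ≈ 1.0970.
Each bolus raises the concentration by D/Vd = 567/61 ≈ 9.295 mg/L.
Steady-state peak Cmax,ss = C₀·R ≈ 9.295 × 1.0970 ≈ 10.197 mg/L.

10.2 mg/L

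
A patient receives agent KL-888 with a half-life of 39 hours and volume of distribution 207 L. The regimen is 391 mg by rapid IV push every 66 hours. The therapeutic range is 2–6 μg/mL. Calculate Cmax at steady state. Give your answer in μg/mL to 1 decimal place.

2.7 μg/mL

k = ln2/t½ = ln2/39 ≈ 0.017773 h⁻¹; fraction remaining f = e^(−kτ) = e^(−0.017773×66) ≈ 0.3094.
Accumulation ratio R = 1/(1 − f) ≈ 1/0.6906 ≈ 1.4480.
Each bolus raises the concentration by D/Vd = 391/207 ≈ 1.889 μg/mL.
Steady-state peak Cmax,ss = C₀·R ≈ 1.889 × 1.4480 ≈ 2.735 μg/mL.
Peak 2.7 μg/mL vs MTC 6 μg/mL: below toxic threshold.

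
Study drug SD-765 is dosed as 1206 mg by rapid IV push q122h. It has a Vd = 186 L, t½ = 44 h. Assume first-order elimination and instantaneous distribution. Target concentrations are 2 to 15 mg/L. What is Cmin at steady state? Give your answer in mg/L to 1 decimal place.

k = ln2/t½ = ln2/44 ≈ 0.015753 h⁻¹; fraction remaining f = e^(−kτ) = e^(−0.015753×122) ≈ 0.1463.
Single-dose peak C₀ = D/Vd = 1206/186 ≈ 6.484 mg/L.
Steady-state trough Cmin,ss = C₀·f/(1−f) ≈ 6.484 × 0.1463/0.8537 ≈ 1.111 mg/L.
Trough 1.1 mg/L vs MEC 2 mg/L: subtherapeutic.

1.1 mg/L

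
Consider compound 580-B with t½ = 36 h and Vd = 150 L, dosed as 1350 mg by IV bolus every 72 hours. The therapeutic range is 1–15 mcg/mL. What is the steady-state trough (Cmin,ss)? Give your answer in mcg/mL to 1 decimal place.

The dosing interval is 2 half-lives, so f = 2^(−2) = 0.25.
At steady state, R = 1/(1 − 0.25) = 4/3.
Single-dose peak C₀ = D/Vd = 1350/150 = 9 mcg/mL.
Steady-state peak Cmax,ss = C₀·R = 9 × 4/3 ≈ 12.000 mcg/mL.
Steady-state trough Cmin,ss = Cmax,ss·f ≈ 12.000 × 0.25 ≈ 3.000 mcg/mL.
Trough 3.0 mcg/mL vs MEC 1 mcg/mL: adequate.

3.0 mcg/mL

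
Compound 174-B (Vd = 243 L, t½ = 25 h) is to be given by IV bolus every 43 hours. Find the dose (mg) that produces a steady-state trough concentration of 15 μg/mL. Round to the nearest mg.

τ/t½ = 43/25 ≈ 1.72, so f = (1/2)^(43/25) ≈ 0.303549.
Cmin,ss = (D/Vd)·f/(1−f), so D = Cmin,ss·Vd·(1−f)/f.
D = 15 × 243 × (1−f)/f ≈ 15 × 243 × 2.29436 ≈ 8362.94 mg.

8363 mg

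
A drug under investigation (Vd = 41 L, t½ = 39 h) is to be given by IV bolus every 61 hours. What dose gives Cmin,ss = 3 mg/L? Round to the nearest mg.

τ/t½ = 61/39 ≈ 1.5641, so f = (1/2)^(61/39) ≈ 0.338188.
Cmin,ss = (D/Vd)·f/(1−f), so D = Cmin,ss·Vd·(1−f)/f.
D = 3 × 41 × (1−f)/f ≈ 3 × 41 × 1.95694 ≈ 240.70 mg.

241 mg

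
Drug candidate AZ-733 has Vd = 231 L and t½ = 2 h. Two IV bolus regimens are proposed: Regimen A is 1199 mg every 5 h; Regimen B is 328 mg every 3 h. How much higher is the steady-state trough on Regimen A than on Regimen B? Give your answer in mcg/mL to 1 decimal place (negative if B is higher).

Regimen A: f = (1/2)^(5/2) ≈ 0.1768; Cmin,ss = (1199/231)·f/(1−f) ≈ 1.115 mcg/mL.
Regimen B: f = (1/2)^(3/2) ≈ 0.3536; Cmin,ss = (328/231)·f/(1−f) ≈ 0.777 mcg/mL.
Difference ≈ 1.115 − 0.777 ≈ 0.338 mcg/mL.

0.3 mcg/mL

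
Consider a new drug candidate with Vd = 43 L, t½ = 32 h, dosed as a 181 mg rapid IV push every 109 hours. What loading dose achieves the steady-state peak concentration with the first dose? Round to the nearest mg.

200 mg

f = (1/2)^(109/32) ≈ 0.094323; accumulation ratio R = 1/(1−f) ≈ 1.10415.
Loading dose to hit Cmax,ss on first dose: D_load = D_maint·R ≈ 181 × 1.10415 ≈ 199.85 mg.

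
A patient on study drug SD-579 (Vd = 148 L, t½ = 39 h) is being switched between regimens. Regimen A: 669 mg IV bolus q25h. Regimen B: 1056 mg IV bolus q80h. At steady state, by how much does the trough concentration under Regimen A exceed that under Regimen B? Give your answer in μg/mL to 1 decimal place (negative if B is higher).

5.8 μg/mL

Regimen A: f = (1/2)^(25/39) ≈ 0.6413; Cmin,ss = (669/148)·f/(1−f) ≈ 8.082 μg/mL.
Regimen B: f = (1/2)^(80/39) ≈ 0.2413; Cmin,ss = (1056/148)·f/(1−f) ≈ 2.269 μg/mL.
Difference ≈ 8.082 − 2.269 ≈ 5.813 μg/mL.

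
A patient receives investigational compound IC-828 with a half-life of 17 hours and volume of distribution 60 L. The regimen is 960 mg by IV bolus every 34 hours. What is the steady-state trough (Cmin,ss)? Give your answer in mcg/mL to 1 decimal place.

5.3 mcg/mL

The dosing interval is 2 half-lives, so f = 2^(−2) = 0.25.
At steady state, R = 1/(1 − 0.25) = 4/3.
Single-dose peak C₀ = D/Vd = 960/60 = 16 mcg/mL.
Steady-state peak Cmax,ss = C₀·R = 16 × 4/3 ≈ 21.333 mcg/mL.
Steady-state trough Cmin,ss = Cmax,ss·f ≈ 21.333 × 0.25 ≈ 5.333 mcg/mL.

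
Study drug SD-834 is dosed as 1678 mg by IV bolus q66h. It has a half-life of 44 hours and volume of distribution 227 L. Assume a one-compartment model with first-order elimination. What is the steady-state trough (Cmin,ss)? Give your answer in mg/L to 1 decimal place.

4.0 mg/L

Over one 66-h interval, 66/44 ≈ 1.5 half-lives elapse, leaving f ≈ 0.3536 of each dose.
At steady state, accumulation factor R = 1/(1 − e^(−kτ)) ≈ 1.5470.
Single-dose peak C₀ = D/Vd = 1678/227 ≈ 7.392 mg/L.
Cmax,ss = C₀/(1 − f) ≈ 7.392/0.6464 ≈ 11.436 mg/L.
One interval later, Cmin,ss = Cmax,ss·e^(−kτ) ≈ 11.436 × 0.3536 ≈ 4.044 mg/L.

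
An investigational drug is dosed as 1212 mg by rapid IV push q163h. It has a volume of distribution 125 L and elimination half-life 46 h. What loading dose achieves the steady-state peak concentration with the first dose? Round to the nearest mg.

f = (1/2)^(163/46) ≈ 0.085764; accumulation ratio R = 1/(1−f) ≈ 1.09381.
Loading dose to hit Cmax,ss on first dose: D_load = D_maint·R ≈ 1212 × 1.09381 ≈ 1325.70 mg.

1326 mg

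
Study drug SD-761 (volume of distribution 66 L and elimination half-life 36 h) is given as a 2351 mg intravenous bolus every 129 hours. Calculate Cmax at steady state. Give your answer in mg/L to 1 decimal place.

38.9 mg/L

k = ln2/t½ = ln2/36 ≈ 0.019254 h⁻¹; fraction remaining f = e^(−kτ) = e^(−0.019254×129) ≈ 0.0834.
Accumulation ratio R = 1/(1 − f) ≈ 1/0.9166 ≈ 1.0910.
Each bolus raises the concentration by D/Vd = 2351/66 ≈ 35.621 mg/L.
Steady-state peak Cmax,ss = C₀·R ≈ 35.621 × 1.0910 ≈ 38.863 mg/L.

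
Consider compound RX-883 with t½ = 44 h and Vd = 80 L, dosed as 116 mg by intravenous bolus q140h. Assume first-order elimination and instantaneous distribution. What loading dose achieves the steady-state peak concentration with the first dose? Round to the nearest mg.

130 mg

f = (1/2)^(140/44) ≈ 0.110199; accumulation ratio R = 1/(1−f) ≈ 1.12385.
Loading dose to hit Cmax,ss on first dose: D_load = D_maint·R ≈ 116 × 1.12385 ≈ 130.37 mg.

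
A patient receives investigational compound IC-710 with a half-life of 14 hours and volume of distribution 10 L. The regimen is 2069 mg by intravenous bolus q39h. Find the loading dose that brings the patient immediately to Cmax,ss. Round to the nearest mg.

f = (1/2)^(39/14) ≈ 0.145016; accumulation ratio R = 1/(1−f) ≈ 1.16961.
Loading dose to hit Cmax,ss on first dose: D_load = D_maint·R ≈ 2069 × 1.16961 ≈ 2419.92 mg.

2420 mg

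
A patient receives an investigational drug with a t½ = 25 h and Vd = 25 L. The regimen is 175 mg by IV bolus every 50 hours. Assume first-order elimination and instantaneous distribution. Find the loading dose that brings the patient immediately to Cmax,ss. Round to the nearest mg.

233 mg

f = (1/2)^(50/25) ≈ 0.250000; accumulation ratio R = 1/(1−f) ≈ 1.33333.
Loading dose to hit Cmax,ss on first dose: D_load = D_maint·R ≈ 175 × 1.33333 ≈ 233.33 mg.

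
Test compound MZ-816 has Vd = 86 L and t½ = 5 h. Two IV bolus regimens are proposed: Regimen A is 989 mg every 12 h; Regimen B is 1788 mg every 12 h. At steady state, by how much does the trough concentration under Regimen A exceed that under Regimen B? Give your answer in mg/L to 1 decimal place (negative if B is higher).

-2.2 mg/L

Regimen A: f = (1/2)^(12/5) ≈ 0.1895; Cmin,ss = (989/86)·f/(1−f) ≈ 2.689 mg/L.
Regimen B: f = (1/2)^(12/5) ≈ 0.1895; Cmin,ss = (1788/86)·f/(1−f) ≈ 4.861 mg/L.
Difference ≈ 2.689 − 4.861 ≈ -2.172 mg/L.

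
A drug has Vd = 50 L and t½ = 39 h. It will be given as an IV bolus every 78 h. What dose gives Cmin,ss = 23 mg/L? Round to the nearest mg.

τ/t½ = 78/39 ≈ 2, so f = (1/2)^(78/39) ≈ 0.250000.
Cmin,ss = (D/Vd)·f/(1−f), so D = Cmin,ss·Vd·(1−f)/f.
D = 23 × 50 × (1−f)/f ≈ 23 × 50 × 3.00000 ≈ 3450.00 mg.

3450 mg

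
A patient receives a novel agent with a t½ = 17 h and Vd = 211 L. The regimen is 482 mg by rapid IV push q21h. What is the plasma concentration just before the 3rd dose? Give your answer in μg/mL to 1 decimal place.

1.4 μg/mL

f = (1/2)^(τ/t½) = (1/2)^(21/17) ≈ 0.4248.
C₀ = D/Vd = 482/211 ≈ 2.284 μg/mL.
Before the 3rd dose, 2 doses have been given. Superposition: Cmin = C₀·(f + f²).
≈ 2.284 × (0.4248 + 0.1805) ≈ 2.284 × 0.6053 ≈ 1.383 μg/mL.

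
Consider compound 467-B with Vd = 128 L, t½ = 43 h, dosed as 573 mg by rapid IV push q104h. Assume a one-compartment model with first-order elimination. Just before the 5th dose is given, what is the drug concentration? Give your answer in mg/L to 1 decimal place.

f = (1/2)^(τ/t½) = (1/2)^(104/43) ≈ 0.1870.
C₀ = D/Vd = 573/128 ≈ 4.477 mg/L.
Before the 5th dose, 4 doses have been given. Superposition: Cmin = C₀·(f + f² + … + f^4).
≈ 4.477 × (0.1870 + 0.0350 + 0.0065 + 0.0012) ≈ 4.477 × 0.2297 ≈ 1.028 mg/L.

1.0 mg/L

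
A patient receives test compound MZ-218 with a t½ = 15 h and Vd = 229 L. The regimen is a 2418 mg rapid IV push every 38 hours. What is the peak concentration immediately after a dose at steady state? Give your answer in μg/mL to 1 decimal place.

τ/t½ = 38/15 ≈ 2.5333, so fraction remaining f = (1/2)^(38/15) ≈ 0.1727.
Accumulation ratio R = 1/(1 − f) ≈ 1/0.8273 ≈ 1.2088.
Single-dose peak C₀ = D/Vd = 2418/229 ≈ 10.559 μg/mL.
Steady-state peak Cmax,ss = C₀·R ≈ 10.559 × 1.2088 ≈ 12.764 μg/mL.

12.8 μg/mL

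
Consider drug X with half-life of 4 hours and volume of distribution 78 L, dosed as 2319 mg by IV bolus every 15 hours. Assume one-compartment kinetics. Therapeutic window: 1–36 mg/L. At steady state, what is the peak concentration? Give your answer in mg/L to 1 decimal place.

k = ln2/t½ = ln2/4 ≈ 0.173287 h⁻¹; fraction remaining f = e^(−kτ) = e^(−0.173287×15) ≈ 0.0743.
Accumulation ratio R = 1/(1 − f) ≈ 1/0.9257 ≈ 1.0803.
Single-dose peak C₀ = D/Vd = 2319/78 ≈ 29.731 mg/L.
Steady-state peak Cmax,ss = C₀·R ≈ 29.731 × 1.0803 ≈ 32.118 mg/L.
Peak 32.1 mg/L vs MTC 36 mg/L: below toxic threshold.

32.1 mg/L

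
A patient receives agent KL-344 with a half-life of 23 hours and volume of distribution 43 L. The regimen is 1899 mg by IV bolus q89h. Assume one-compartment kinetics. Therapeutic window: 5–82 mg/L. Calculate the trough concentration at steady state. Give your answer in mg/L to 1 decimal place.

3.2 mg/L

τ/t½ = 89/23 ≈ 3.8696, so fraction remaining f = (1/2)^(89/23) ≈ 0.0684.
At steady state, accumulation factor R = 1/(1 − e^(−kτ)) ≈ 1.0734.
Each bolus raises the concentration by D/Vd = 1899/43 ≈ 44.163 mg/L.
Cmax,ss = C₀/(1 − f) ≈ 44.163/0.9316 ≈ 47.406 mg/L.
One interval later, Cmin,ss = Cmax,ss·e^(−kτ) ≈ 47.406 × 0.0684 ≈ 3.243 mg/L.
Trough 3.2 mg/L vs MEC 5 mg/L: subtherapeutic.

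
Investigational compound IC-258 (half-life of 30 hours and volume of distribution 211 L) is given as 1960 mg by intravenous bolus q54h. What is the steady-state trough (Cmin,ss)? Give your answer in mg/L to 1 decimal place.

τ/t½ = 54/30 ≈ 1.8, so fraction remaining f = (1/2)^(54/30) ≈ 0.2872.
Accumulation ratio R = 1/(1 − f) ≈ 1/0.7128 ≈ 1.4029.
Single-dose peak C₀ = D/Vd = 1960/211 ≈ 9.289 mg/L.
Steady-state peak Cmax,ss = C₀·R ≈ 9.289 × 1.4029 ≈ 13.032 mg/L.
Steady-state trough Cmin,ss = Cmax,ss·f ≈ 13.032 × 0.2872 ≈ 3.743 mg/L.

3.7 mg/L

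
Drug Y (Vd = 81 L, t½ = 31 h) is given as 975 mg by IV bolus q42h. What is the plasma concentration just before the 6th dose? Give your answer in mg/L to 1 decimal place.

f = (1/2)^(τ/t½) = (1/2)^(42/31) ≈ 0.3910.
C₀ = D/Vd = 975/81 ≈ 12.037 mg/L.
Before the 6th dose, 5 doses have been given. Superposition: Cmin = C₀·(f + f² + … + f^5).
≈ 12.037 × (0.3910 + 0.1529 + 0.0598 + 0.0234 + 0.0091) ≈ 12.037 × 0.6362 ≈ 7.658 mg/L.

7.7 mg/L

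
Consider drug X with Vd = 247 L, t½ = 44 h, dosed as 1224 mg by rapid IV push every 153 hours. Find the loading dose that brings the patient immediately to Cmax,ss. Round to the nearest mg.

f = (1/2)^(153/44) ≈ 0.089792; accumulation ratio R = 1/(1−f) ≈ 1.09865.
Loading dose to hit Cmax,ss on first dose: D_load = D_maint·R ≈ 1224 × 1.09865 ≈ 1344.75 mg.

1345 mg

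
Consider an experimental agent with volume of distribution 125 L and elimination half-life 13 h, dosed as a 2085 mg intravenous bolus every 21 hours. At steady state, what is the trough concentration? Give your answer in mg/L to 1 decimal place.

k = ln2/t½ = ln2/13 ≈ 0.053319 h⁻¹; fraction remaining f = e^(−kτ) = e^(−0.053319×21) ≈ 0.3264.
At steady state, accumulation factor R = 1/(1 − e^(−kτ)) ≈ 1.4846.
Single-dose peak C₀ = D/Vd = 2085/125 ≈ 16.680 mg/L.
Steady-state peak Cmax,ss = C₀·R ≈ 16.680 × 1.4846 ≈ 24.763 mg/L.
Steady-state trough Cmin,ss = Cmax,ss·f ≈ 24.763 × 0.3264 ≈ 8.083 mg/L.

8.1 mg/L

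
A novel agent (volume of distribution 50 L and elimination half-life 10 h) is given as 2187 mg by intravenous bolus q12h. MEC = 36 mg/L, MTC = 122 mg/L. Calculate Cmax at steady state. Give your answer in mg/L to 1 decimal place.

τ/t½ = 12/10 ≈ 1.2, so fraction remaining f = (1/2)^(12/10) ≈ 0.4353.
At steady state, accumulation factor R = 1/(1 − e^(−kτ)) ≈ 1.7709.
Single-dose peak C₀ = D/Vd = 2187/50 ≈ 43.740 mg/L.
Steady-state peak Cmax,ss = C₀·R ≈ 43.740 × 1.7709 ≈ 77.459 mg/L.
Peak 77.5 mg/L vs MTC 122 mg/L: below toxic threshold.

77.5 mg/L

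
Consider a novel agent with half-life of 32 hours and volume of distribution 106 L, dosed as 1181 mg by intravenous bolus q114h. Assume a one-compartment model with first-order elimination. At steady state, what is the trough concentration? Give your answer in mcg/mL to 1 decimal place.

Over one 114-h interval, 114/32 ≈ 3.5625 half-lives elapse, leaving f ≈ 0.0846 of each dose.
Each bolus raises the concentration by D/Vd = 1181/106 ≈ 11.142 mcg/mL.
Steady-state trough Cmin,ss = C₀·f/(1−f) ≈ 11.142 × 0.0846/0.9154 ≈ 1.030 mcg/mL.

1.0 mcg/mL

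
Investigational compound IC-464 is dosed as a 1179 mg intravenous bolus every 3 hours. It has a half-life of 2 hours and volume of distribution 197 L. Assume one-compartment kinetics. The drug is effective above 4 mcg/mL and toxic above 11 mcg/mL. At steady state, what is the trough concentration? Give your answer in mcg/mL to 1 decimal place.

3.3 mcg/mL

k = ln2/t½ = ln2/2 ≈ 0.346574 h⁻¹; fraction remaining f = e^(−kτ) = e^(−0.346574×3) ≈ 0.3536.
Accumulation ratio R = 1/(1 − f) ≈ 1/0.6464 ≈ 1.5470.
Single-dose peak C₀ = D/Vd = 1179/197 ≈ 5.985 mcg/mL.
Steady-state peak Cmax,ss = C₀·R ≈ 5.985 × 1.5470 ≈ 9.259 mcg/mL.
Steady-state trough Cmin,ss = Cmax,ss·f ≈ 9.259 × 0.3536 ≈ 3.274 mcg/mL.
Trough 3.3 mcg/mL vs MEC 4 mcg/mL: subtherapeutic.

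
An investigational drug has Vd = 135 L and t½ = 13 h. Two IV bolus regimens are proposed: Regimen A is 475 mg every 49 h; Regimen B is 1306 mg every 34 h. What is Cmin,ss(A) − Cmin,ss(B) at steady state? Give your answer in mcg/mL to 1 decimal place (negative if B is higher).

Regimen A: f = (1/2)^(49/13) ≈ 0.0733; Cmin,ss = (475/135)·f/(1−f) ≈ 0.278 mcg/mL.
Regimen B: f = (1/2)^(34/13) ≈ 0.1632; Cmin,ss = (1306/135)·f/(1−f) ≈ 1.887 mcg/mL.
Difference ≈ 0.278 − 1.887 ≈ -1.609 mcg/mL.

-1.6 mcg/mL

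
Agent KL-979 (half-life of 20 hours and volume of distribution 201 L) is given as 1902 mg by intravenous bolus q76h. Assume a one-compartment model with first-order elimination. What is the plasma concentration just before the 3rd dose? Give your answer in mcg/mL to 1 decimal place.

f = (1/2)^(τ/t½) = (1/2)^(76/20) ≈ 0.0718.
C₀ = D/Vd = 1902/201 ≈ 9.463 mcg/mL.
Before the 3rd dose, 2 doses have been given. Superposition: Cmin = C₀·(f + f²).
≈ 9.463 × (0.0718 + 0.0052) ≈ 9.463 × 0.0770 ≈ 0.729 mcg/mL.

0.7 mcg/mL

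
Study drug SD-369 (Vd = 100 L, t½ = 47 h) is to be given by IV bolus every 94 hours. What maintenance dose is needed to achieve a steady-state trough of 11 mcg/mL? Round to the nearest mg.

3300 mg

τ/t½ = 94/47 ≈ 2, so f = (1/2)^(94/47) ≈ 0.250000.
Cmin,ss = (D/Vd)·f/(1−f), so D = Cmin,ss·Vd·(1−f)/f.
D = 11 × 100 × (1−f)/f ≈ 11 × 100 × 3.00000 ≈ 3300.00 mg.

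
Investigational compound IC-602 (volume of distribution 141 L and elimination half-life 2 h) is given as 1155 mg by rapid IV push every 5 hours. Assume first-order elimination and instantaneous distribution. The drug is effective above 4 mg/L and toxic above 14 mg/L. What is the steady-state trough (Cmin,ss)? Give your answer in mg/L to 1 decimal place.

Over one 5-h interval, 5/2 ≈ 2.5 half-lives elapse, leaving f ≈ 0.1768 of each dose.
At steady state, accumulation factor R = 1/(1 − e^(−kτ)) ≈ 1.2148.
Single-dose peak C₀ = D/Vd = 1155/141 ≈ 8.191 mg/L.
Cmax,ss = C₀/(1 − f) ≈ 8.191/0.8232 ≈ 9.950 mg/L.
One interval later, Cmin,ss = Cmax,ss·e^(−kτ) ≈ 9.950 × 0.1768 ≈ 1.759 mg/L.
Trough 1.8 mg/L vs MEC 4 mg/L: subtherapeutic.

1.8 mg/L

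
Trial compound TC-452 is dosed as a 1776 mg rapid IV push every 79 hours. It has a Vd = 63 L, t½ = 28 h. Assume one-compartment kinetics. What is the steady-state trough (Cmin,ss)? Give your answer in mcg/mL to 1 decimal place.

4.6 mcg/mL

Over one 79-h interval, 79/28 ≈ 2.8214 half-lives elapse, leaving f ≈ 0.1415 of each dose.
Each bolus raises the concentration by D/Vd = 1776/63 ≈ 28.190 mcg/mL.
Steady-state trough Cmin,ss = C₀·f/(1−f) ≈ 28.190 × 0.1415/0.8585 ≈ 4.646 mcg/mL.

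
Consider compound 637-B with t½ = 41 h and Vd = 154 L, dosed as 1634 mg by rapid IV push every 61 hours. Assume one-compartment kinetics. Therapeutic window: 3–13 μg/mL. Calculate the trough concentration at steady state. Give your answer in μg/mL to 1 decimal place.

5.9 μg/mL

τ/t½ = 61/41 ≈ 1.4878, so fraction remaining f = (1/2)^(61/41) ≈ 0.3566.
At steady state, accumulation factor R = 1/(1 − e^(−kτ)) ≈ 1.5542.
Each bolus raises the concentration by D/Vd = 1634/154 ≈ 10.610 μg/mL.
Cmax,ss = C₀/(1 − f) ≈ 10.610/0.6434 ≈ 16.491 μg/mL.
Steady-state trough Cmin,ss = Cmax,ss·f ≈ 16.491 × 0.3566 ≈ 5.881 μg/mL.
Trough 5.9 μg/mL vs MEC 3 μg/mL: adequate.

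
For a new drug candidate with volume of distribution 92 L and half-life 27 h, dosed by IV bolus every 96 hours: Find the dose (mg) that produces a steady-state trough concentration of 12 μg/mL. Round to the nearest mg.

11877 mg

τ/t½ = 96/27 ≈ 3.5556, so f = (1/2)^(96/27) ≈ 0.085049.
Cmin,ss = (D/Vd)·f/(1−f), so D = Cmin,ss·Vd·(1−f)/f.
D = 12 × 92 × (1−f)/f ≈ 12 × 92 × 10.75793 ≈ 11876.75 mg.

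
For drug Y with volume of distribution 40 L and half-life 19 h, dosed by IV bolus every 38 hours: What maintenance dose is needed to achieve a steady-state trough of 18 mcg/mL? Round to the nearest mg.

2160 mg

τ/t½ = 38/19 ≈ 2, so f = (1/2)^(38/19) ≈ 0.250000.
Cmin,ss = (D/Vd)·f/(1−f), so D = Cmin,ss·Vd·(1−f)/f.
D = 18 × 40 × (1−f)/f ≈ 18 × 40 × 3.00000 ≈ 2160.00 mg.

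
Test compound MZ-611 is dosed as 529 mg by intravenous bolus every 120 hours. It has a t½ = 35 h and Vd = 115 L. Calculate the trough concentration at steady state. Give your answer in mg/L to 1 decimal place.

τ/t½ = 120/35 ≈ 3.4286, so fraction remaining f = (1/2)^(120/35) ≈ 0.0929.
Each bolus raises the concentration by D/Vd = 529/115 ≈ 4.600 mg/L.
Steady-state trough Cmin,ss = C₀·f/(1−f) ≈ 4.600 × 0.0929/0.9071 ≈ 0.471 mg/L.

0.5 mg/L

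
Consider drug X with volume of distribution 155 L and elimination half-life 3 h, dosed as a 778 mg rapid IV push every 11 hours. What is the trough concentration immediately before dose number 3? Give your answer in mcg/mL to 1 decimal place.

0.4 mcg/mL

f = (1/2)^(τ/t½) = (1/2)^(11/3) ≈ 0.0787.
C₀ = D/Vd = 778/155 ≈ 5.019 mcg/mL.
Before the 3rd dose, 2 doses have been given. Superposition: Cmin = C₀·(f + f²).
≈ 5.019 × (0.0787 + 0.0062) ≈ 5.019 × 0.0849 ≈ 0.426 mcg/mL.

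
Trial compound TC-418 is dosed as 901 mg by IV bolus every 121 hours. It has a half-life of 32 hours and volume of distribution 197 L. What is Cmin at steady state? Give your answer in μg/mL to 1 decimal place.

τ/t½ = 121/32 ≈ 3.7812, so fraction remaining f = (1/2)^(121/32) ≈ 0.0727.
At steady state, accumulation factor R = 1/(1 − e^(−kτ)) ≈ 1.0784.
Each bolus raises the concentration by D/Vd = 901/197 ≈ 4.574 μg/mL.
Steady-state peak Cmax,ss = C₀·R ≈ 4.574 × 1.0784 ≈ 4.933 μg/mL.
Steady-state trough Cmin,ss = Cmax,ss·f ≈ 4.933 × 0.0727 ≈ 0.359 μg/mL.

0.4 μg/mL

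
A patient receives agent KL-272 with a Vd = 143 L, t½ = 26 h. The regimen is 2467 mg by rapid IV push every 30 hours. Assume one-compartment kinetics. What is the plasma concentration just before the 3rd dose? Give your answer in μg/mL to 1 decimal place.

f = (1/2)^(τ/t½) = (1/2)^(30/26) ≈ 0.4494.
C₀ = D/Vd = 2467/143 ≈ 17.252 μg/mL.
Before the 3rd dose, 2 doses have been given. Superposition: Cmin = C₀·(f + f²).
≈ 17.252 × (0.4494 + 0.2020) ≈ 17.252 × 0.6514 ≈ 11.238 μg/mL.

11.2 μg/mL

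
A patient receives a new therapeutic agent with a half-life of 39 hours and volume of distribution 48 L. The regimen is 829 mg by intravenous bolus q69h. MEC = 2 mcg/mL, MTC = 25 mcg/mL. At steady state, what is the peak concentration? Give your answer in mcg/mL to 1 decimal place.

k = ln2/t½ = ln2/39 ≈ 0.017773 h⁻¹; fraction remaining f = e^(−kτ) = e^(−0.017773×69) ≈ 0.2934.
At steady state, accumulation factor R = 1/(1 − e^(−kτ)) ≈ 1.4152.
Each bolus raises the concentration by D/Vd = 829/48 ≈ 17.271 mcg/mL.
Steady-state peak Cmax,ss = C₀·R ≈ 17.271 × 1.4152 ≈ 24.442 mcg/mL.
Peak 24.4 mcg/mL vs MTC 25 mcg/mL: below toxic threshold.

24.4 mcg/mL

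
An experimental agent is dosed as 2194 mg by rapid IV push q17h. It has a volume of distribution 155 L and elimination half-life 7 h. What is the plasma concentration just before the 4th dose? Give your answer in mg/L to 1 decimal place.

3.2 mg/L

f = (1/2)^(τ/t½) = (1/2)^(17/7) ≈ 0.1857.
C₀ = D/Vd = 2194/155 ≈ 14.155 mg/L.
Before the 4th dose, 3 doses have been given. Superposition: Cmin = C₀·(f + f² + … + f^3).
≈ 14.155 × (0.1857 + 0.0345 + 0.0064) ≈ 14.155 × 0.2266 ≈ 3.208 mg/L.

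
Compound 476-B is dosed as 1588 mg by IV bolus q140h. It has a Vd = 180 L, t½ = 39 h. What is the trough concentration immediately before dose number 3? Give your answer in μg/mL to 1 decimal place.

0.8 μg/mL

f = (1/2)^(τ/t½) = (1/2)^(140/39) ≈ 0.0831.
C₀ = D/Vd = 1588/180 ≈ 8.822 μg/mL.
Before the 3rd dose, 2 doses have been given. Superposition: Cmin = C₀·(f + f²).
≈ 8.822 × (0.0831 + 0.0069) ≈ 8.822 × 0.0900 ≈ 0.794 μg/mL.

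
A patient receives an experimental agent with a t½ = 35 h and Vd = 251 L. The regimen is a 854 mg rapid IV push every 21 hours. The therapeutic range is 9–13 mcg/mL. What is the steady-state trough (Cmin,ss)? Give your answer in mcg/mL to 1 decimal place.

Over one 21-h interval, 21/35 ≈ 0.6 half-lives elapse, leaving f ≈ 0.6598 of each dose.
Accumulation ratio R = 1/(1 − f) ≈ 1/0.3402 ≈ 2.9394.
Each bolus raises the concentration by D/Vd = 854/251 ≈ 3.402 mcg/mL.
Cmax,ss = C₀/(1 − f) ≈ 3.402/0.3402 ≈ 10.000 mcg/mL.
One interval later, Cmin,ss = Cmax,ss·e^(−kτ) ≈ 10.000 × 0.6598 ≈ 6.598 mcg/mL.
Trough 6.6 mcg/mL vs MEC 9 mcg/mL: subtherapeutic.

6.6 mcg/mL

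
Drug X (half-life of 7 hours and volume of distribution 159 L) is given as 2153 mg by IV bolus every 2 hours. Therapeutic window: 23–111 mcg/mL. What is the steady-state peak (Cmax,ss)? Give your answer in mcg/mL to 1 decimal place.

Over one 2-h interval, 2/7 ≈ 0.28571 half-lives elapse, leaving f ≈ 0.8203 of each dose.
At steady state, accumulation factor R = 1/(1 − e^(−kτ)) ≈ 5.5648.
Each bolus raises the concentration by D/Vd = 2153/159 ≈ 13.541 mcg/mL.
Steady-state peak Cmax,ss = C₀·R ≈ 13.541 × 5.5648 ≈ 75.353 mcg/mL.
Peak 75.4 mcg/mL vs MTC 111 mcg/mL: below toxic threshold.

75.4 mcg/mL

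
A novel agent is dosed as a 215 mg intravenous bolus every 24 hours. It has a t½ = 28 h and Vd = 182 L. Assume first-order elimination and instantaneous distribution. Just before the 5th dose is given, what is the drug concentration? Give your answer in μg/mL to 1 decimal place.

1.3 μg/mL

f = (1/2)^(τ/t½) = (1/2)^(24/28) ≈ 0.5520.
C₀ = D/Vd = 215/182 ≈ 1.181 μg/mL.
Before the 5th dose, 4 doses have been given. Superposition: Cmin = C₀·(f + f² + … + f^4).
≈ 1.181 × (0.5520 + 0.3047 + 0.1682 + 0.0928) ≈ 1.181 × 1.1177 ≈ 1.320 μg/mL.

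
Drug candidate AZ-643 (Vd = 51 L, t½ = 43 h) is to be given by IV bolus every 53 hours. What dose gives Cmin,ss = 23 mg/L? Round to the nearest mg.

1583 mg

τ/t½ = 53/43 ≈ 1.2326, so f = (1/2)^(53/43) ≈ 0.425562.
Cmin,ss = (D/Vd)·f/(1−f), so D = Cmin,ss·Vd·(1−f)/f.
D = 23 × 51 × (1−f)/f ≈ 23 × 51 × 1.34983 ≈ 1583.35 mg.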